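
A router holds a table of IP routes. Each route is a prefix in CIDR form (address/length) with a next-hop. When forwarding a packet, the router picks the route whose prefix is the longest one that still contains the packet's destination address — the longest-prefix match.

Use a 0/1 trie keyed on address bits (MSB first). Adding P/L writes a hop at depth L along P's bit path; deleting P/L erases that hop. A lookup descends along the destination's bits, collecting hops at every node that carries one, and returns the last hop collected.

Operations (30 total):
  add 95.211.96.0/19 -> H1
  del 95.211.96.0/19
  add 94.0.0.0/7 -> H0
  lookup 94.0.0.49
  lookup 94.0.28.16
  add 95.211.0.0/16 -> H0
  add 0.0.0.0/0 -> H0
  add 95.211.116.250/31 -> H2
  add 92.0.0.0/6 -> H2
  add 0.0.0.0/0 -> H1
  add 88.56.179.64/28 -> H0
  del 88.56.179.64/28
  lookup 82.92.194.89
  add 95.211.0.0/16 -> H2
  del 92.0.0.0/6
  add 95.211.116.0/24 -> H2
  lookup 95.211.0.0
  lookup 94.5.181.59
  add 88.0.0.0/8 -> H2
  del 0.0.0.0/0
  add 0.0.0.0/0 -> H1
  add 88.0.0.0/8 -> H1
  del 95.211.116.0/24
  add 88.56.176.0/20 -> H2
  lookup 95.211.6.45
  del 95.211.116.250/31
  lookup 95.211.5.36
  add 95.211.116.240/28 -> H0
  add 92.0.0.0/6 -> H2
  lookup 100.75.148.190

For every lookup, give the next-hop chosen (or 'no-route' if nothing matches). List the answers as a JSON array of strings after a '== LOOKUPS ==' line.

Process each operation:
  add 95.211.96.0/19 -> H1 at depth 19
  - 95.211.96.0/19 clear@19
  add 94.0.0.0/7 -> H0 at depth 7
  ? 94.0.0.49  path d0:-→d1:-→d2:-→d3:-→d4:-→d5:-→d6:-→d7:H0  best=H0
  ? 94.0.28.16  path d0:-→d1:-→d2:-→d3:-→d4:-→d5:-→d6:-→d7:H0  best=H0
  add 95.211.0.0/16 -> H0 at depth 16
  add 0.0.0.0/0 -> H0 at depth 0
  add 95.211.116.250/31 -> H2 at depth 31
  add 92.0.0.0/6 -> H2 at depth 6
  add 0.0.0.0/0 -> H1 at depth 0
  add 88.56.179.64/28 -> H0 at depth 28
  - 88.56.179.64/28 clear@28
  ? 82.92.194.89  path d0:H1→d1:-→d2:-→d3:-→d4:-  best=H1
  add 95.211.0.0/16 -> H2 at depth 16
  - 92.0.0.0/6 clear@6
  add 95.211.116.0/24 -> H2 at depth 24
  ? 95.211.0.0  path d0:H1→d1:-→d2:-→d3:-→d4:-→d5:-→d6:-→d7:H0→d8:-→d9:-→d10:-→d11:-→d12:-→d13:-→d14:-→d15:-→d16:H2→d17:-  best=H2
  ? 94.5.181.59  path d0:H1→d1:-→d2:-→d3:-→d4:-→d5:-→d6:-→d7:H0  best=H0
  add 88.0.0.0/8 -> H2 at depth 8
  - 0.0.0.0/0 clear@0
  add 0.0.0.0/0 -> H1 at depth 0
  add 88.0.0.0/8 -> H1 at depth 8
  - 95.211.116.0/24 clear@24
  add 88.56.176.0/20 -> H2 at depth 20
  ? 95.211.6.45  path d0:H1→d1:-→d2:-→d3:-→d4:-→d5:-→d6:-→d7:H0→d8:-→d9:-→d10:-→d11:-→d12:-→d13:-→d14:-→d15:-→d16:H2→d17:-  best=H2
  - 95.211.116.250/31 clear@31
  ? 95.211.5.36  path d0:H1→d1:-→d2:-→d3:-→d4:-→d5:-→d6:-→d7:H0→d8:-→d9:-→d10:-→d11:-→d12:-→d13:-→d14:-→d15:-→d16:H2→d17:-  best=H2
  add 95.211.116.240/28 -> H0 at depth 28
  add 92.0.0.0/6 -> H2 at depth 6
  ? 100.75.148.190  path d0:H1→d1:-→d2:-  best=H1

== LOOKUPS ==
["H0","H0","H1","H2","H0","H2","H2","H1"]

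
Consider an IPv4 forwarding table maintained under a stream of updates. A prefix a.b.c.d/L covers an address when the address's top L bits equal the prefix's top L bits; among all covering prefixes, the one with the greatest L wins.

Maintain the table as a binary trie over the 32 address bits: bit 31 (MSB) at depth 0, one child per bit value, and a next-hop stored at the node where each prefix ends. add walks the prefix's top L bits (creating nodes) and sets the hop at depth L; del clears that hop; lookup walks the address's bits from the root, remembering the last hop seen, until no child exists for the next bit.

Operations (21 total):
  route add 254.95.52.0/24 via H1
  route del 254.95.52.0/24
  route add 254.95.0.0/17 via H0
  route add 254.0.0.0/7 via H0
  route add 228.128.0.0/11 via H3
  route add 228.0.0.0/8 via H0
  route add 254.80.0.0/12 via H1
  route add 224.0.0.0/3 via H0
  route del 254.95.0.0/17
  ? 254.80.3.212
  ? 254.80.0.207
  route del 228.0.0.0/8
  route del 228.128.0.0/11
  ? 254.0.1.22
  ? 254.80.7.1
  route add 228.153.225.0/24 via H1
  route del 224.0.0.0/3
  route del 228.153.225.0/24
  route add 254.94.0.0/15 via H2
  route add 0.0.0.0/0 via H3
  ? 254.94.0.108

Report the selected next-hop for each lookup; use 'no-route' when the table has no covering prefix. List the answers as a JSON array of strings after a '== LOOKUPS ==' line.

Apply in order:
  add 254.95.52.0/24 -> H1 at depth 24
  del 254.95.52.0/24 (clear depth 24)
  add 254.95.0.0/17 -> H0 at depth 17
  add 254.0.0.0/7 -> H0 at depth 7
  add 228.128.0.0/11 -> H3 at depth 11
  add 228.0.0.0/8 -> H0 at depth 8
  add 254.80.0.0/12 -> H1 at depth 12
  add 224.0.0.0/3 -> H0 at depth 3
  del 254.95.0.0/17 (clear depth 17)
  Q 254.80.3.212: descend 111111100101 ; hops seen [H0,H0,H1] ; pick H1
  Q 254.80.0.207: descend 111111100101 ; hops seen [H0,H0,H1] ; pick H1
  del 228.0.0.0/8 (clear depth 8)
  del 228.128.0.0/11 (clear depth 11)
  Q 254.0.1.22: descend 111111100 ; hops seen [H0,H0] ; pick H0
  Q 254.80.7.1: descend 111111100101 ; hops seen [H0,H0,H1] ; pick H1
  add 228.153.225.0/24 -> H1 at depth 24
  del 224.0.0.0/3 (clear depth 3)
  del 228.153.225.0/24 (clear depth 24)
  add 254.94.0.0/15 -> H2 at depth 15
  add 0.0.0.0/0 -> H3 at depth 0
  Q 254.94.0.108: descend 111111100101111 ; hops seen [H3,H0,H1,H2] ; pick H2

== LOOKUPS ==
["H1","H1","H0","H1","H2"]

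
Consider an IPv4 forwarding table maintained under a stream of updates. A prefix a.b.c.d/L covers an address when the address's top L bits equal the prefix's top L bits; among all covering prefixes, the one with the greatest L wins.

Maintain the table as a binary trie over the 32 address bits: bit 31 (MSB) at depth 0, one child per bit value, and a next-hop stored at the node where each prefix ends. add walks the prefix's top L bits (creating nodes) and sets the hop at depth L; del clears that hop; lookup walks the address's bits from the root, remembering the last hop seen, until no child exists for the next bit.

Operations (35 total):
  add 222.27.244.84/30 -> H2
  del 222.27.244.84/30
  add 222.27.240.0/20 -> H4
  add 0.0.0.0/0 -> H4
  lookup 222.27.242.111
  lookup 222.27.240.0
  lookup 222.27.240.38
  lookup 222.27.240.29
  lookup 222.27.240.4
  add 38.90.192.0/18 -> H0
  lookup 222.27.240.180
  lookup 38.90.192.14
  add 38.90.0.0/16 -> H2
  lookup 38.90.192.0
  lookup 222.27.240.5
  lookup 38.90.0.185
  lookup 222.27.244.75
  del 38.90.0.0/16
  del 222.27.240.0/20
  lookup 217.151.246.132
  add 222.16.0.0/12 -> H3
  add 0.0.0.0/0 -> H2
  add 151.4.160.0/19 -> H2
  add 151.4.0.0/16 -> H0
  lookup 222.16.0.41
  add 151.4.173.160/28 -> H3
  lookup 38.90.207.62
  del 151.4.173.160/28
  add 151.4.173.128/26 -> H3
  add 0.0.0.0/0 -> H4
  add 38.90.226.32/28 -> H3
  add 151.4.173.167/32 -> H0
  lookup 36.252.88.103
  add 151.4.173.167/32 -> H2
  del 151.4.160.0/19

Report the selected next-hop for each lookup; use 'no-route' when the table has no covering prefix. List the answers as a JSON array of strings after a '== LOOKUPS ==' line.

Apply in order:
  add 222.27.244.84/30 -> H2 at depth 30
  del 222.27.244.84/30 (clear depth 30)
  add 222.27.240.0/20 -> H4 at depth 20
  add 0.0.0.0/0 -> H4 at depth 0
  lookup 222.27.242.111: bits 110111100001101111110 walk d0:H4→d1:-→d2:-→d3:-→d4:-→d5:-→d6:-→d7:-→d8:-→d9:-→d10:-→d11:-→d12:-→d13:-→d14:-→d15:-→d16:-→d17:-→d18:-→d19:-→d20:H4→d21:- -> H4
  lookup 222.27.240.0: bits 110111100001101111110 walk d0:H4→d1:-→d2:-→d3:-→d4:-→d5:-→d6:-→d7:-→d8:-→d9:-→d10:-→d11:-→d12:-→d13:-→d14:-→d15:-→d16:-→d17:-→d18:-→d19:-→d20:H4→d21:- -> H4
  lookup 222.27.240.38: bits 110111100001101111110 walk d0:H4→d1:-→d2:-→d3:-→d4:-→d5:-→d6:-→d7:-→d8:-→d9:-→d10:-→d11:-→d12:-→d13:-→d14:-→d15:-→d16:-→d17:-→d18:-→d19:-→d20:H4→d21:- -> H4
  lookup 222.27.240.29: bits 110111100001101111110 walk d0:H4→d1:-→d2:-→d3:-→d4:-→d5:-→d6:-→d7:-→d8:-→d9:-→d10:-→d11:-→d12:-→d13:-→d14:-→d15:-→d16:-→d17:-→d18:-→d19:-→d20:H4→d21:- -> H4
  lookup 222.27.240.4: bits 110111100001101111110 walk d0:H4→d1:-→d2:-→d3:-→d4:-→d5:-→d6:-→d7:-→d8:-→d9:-→d10:-→d11:-→d12:-→d13:-→d14:-→d15:-→d16:-→d17:-→d18:-→d19:-→d20:H4→d21:- -> H4
  add 38.90.192.0/18 -> H0 at depth 18
  lookup 222.27.240.180: bits 110111100001101111110 walk d0:H4→d1:-→d2:-→d3:-→d4:-→d5:-→d6:-→d7:-→d8:-→d9:-→d10:-→d11:-→d12:-→d13:-→d14:-→d15:-→d16:-→d17:-→d18:-→d19:-→d20:H4→d21:- -> H4
  lookup 38.90.192.14: bits 001001100101101011 walk d0:H4→d1:-→d2:-→d3:-→d4:-→d5:-→d6:-→d7:-→d8:-→d9:-→d10:-→d11:-→d12:-→d13:-→d14:-→d15:-→d16:-→d17:-→d18:H0 -> H0
  add 38.90.0.0/16 -> H2 at depth 16
  lookup 38.90.192.0: bits 001001100101101011 walk d0:H4→d1:-→d2:-→d3:-→d4:-→d5:-→d6:-→d7:-→d8:-→d9:-→d10:-→d11:-→d12:-→d13:-→d14:-→d15:-→d16:H2→d17:-→d18:H0 -> H0
  lookup 222.27.240.5: bits 110111100001101111110 walk d0:H4→d1:-→d2:-→d3:-→d4:-→d5:-→d6:-→d7:-→d8:-→d9:-→d10:-→d11:-→d12:-→d13:-→d14:-→d15:-→d16:-→d17:-→d18:-→d19:-→d20:H4→d21:- -> H4
  lookup 38.90.0.185: bits 0010011001011010 walk d0:H4→d1:-→d2:-→d3:-→d4:-→d5:-→d6:-→d7:-→d8:-→d9:-→d10:-→d11:-→d12:-→d13:-→d14:-→d15:-→d16:H2 -> H2
  lookup 222.27.244.75: bits 110111100001101111110100010 walk d0:H4→d1:-→d2:-→d3:-→d4:-→d5:-→d6:-→d7:-→d8:-→d9:-→d10:-→d11:-→d12:-→d13:-→d14:-→d15:-→d16:-→d17:-→d18:-→d19:-→d20:H4→d21:-→d22:-→d23:-→d24:-→d25:-→d26:-→d27:- -> H4
  del 38.90.0.0/16 (clear depth 16)
  del 222.27.240.0/20 (clear depth 20)
  lookup 217.151.246.132: bits 11011 walk d0:H4→d1:-→d2:-→d3:-→d4:-→d5:- -> H4
  add 222.16.0.0/12 -> H3 at depth 12
  add 0.0.0.0/0 -> H2 at depth 0
  add 151.4.160.0/19 -> H2 at depth 19
  add 151.4.0.0/16 -> H0 at depth 16
  lookup 222.16.0.41: bits 110111100001 walk d0:H2→d1:-→d2:-→d3:-→d4:-→d5:-→d6:-→d7:-→d8:-→d9:-→d10:-→d11:-→d12:H3 -> H3
  add 151.4.173.160/28 -> H3 at depth 28
  lookup 38.90.207.62: bits 001001100101101011 walk d0:H2→d1:-→d2:-→d3:-→d4:-→d5:-→d6:-→d7:-→d8:-→d9:-→d10:-→d11:-→d12:-→d13:-→d14:-→d15:-→d16:-→d17:-→d18:H0 -> H0
  del 151.4.173.160/28 (clear depth 28)
  add 151.4.173.128/26 -> H3 at depth 26
  add 0.0.0.0/0 -> H4 at depth 0
  add 38.90.226.32/28 -> H3 at depth 28
  add 151.4.173.167/32 -> H0 at depth 32
  lookup 36.252.88.103: bits 001001 walk d0:H4→d1:-→d2:-→d3:-→d4:-→d5:-→d6:- -> H4
  add 151.4.173.167/32 -> H2 at depth 32
  del 151.4.160.0/19 (clear depth 19)

== LOOKUPS ==
["H4","H4","H4","H4","H4","H4","H0","H0","H4","H2","H4","H4","H3","H0","H4"]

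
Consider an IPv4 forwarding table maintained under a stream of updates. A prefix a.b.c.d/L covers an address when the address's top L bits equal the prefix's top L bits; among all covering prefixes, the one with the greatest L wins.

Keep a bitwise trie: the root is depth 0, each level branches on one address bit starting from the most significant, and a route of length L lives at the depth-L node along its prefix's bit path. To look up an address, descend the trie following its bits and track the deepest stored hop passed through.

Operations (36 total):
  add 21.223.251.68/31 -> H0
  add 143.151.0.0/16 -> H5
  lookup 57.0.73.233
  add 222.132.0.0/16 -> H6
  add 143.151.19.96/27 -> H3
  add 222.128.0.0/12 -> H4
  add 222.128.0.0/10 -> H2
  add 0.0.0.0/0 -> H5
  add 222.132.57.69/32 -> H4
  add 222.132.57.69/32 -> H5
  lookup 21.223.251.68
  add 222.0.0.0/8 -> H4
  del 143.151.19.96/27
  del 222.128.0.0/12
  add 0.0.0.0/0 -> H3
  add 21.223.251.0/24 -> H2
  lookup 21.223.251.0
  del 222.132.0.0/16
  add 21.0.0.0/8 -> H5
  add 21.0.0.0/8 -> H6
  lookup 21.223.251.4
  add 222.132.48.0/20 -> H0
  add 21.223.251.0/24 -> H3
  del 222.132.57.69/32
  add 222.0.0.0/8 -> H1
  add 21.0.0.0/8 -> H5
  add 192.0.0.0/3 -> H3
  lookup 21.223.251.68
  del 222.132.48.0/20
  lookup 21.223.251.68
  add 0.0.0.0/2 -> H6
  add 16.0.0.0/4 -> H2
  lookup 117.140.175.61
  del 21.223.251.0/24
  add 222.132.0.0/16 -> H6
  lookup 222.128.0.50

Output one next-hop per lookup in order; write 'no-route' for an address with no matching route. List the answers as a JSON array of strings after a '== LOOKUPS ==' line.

Apply in order:
  add 21.223.251.68/31 -> H0 at depth 31
  add 143.151.0.0/16 -> H5 at depth 16
  lookup 57.0.73.233: bits 00 walk d0:-→d1:-→d2:- -> no-route
  add 222.132.0.0/16 -> H6 at depth 16
  add 143.151.19.96/27 -> H3 at depth 27
  add 222.128.0.0/12 -> H4 at depth 12
  add 222.128.0.0/10 -> H2 at depth 10
  add 0.0.0.0/0 -> H5 at depth 0
  add 222.132.57.69/32 -> H4 at depth 32
  add 222.132.57.69/32 -> H5 at depth 32
  lookup 21.223.251.68: bits 0001010111011111111110110100010 walk d0:H5→d1:-→d2:-→d3:-→d4:-→d5:-→d6:-→d7:-→d8:-→d9:-→d10:-→d11:-→d12:-→d13:-→d14:-→d15:-→d16:-→d17:-→d18:-→d19:-→d20:-→d21:-→d22:-→d23:-→d24:-→d25:-→d26:-→d27:-→d28:-→d29:-→d30:-→d31:H0 -> H0
  add 222.0.0.0/8 -> H4 at depth 8
  - 143.151.19.96/27 clear@27
  - 222.128.0.0/12 clear@12
  add 0.0.0.0/0 -> H3 at depth 0
  add 21.223.251.0/24 -> H2 at depth 24
  lookup 21.223.251.0: bits 0001010111011111111110110 walk d0:H3→d1:-→d2:-→d3:-→d4:-→d5:-→d6:-→d7:-→d8:-→d9:-→d10:-→d11:-→d12:-→d13:-→d14:-→d15:-→d16:-→d17:-→d18:-→d19:-→d20:-→d21:-→d22:-→d23:-→d24:H2→d25:- -> H2
  - 222.132.0.0/16 clear@16
  add 21.0.0.0/8 -> H5 at depth 8
  add 21.0.0.0/8 -> H6 at depth 8
  lookup 21.223.251.4: bits 0001010111011111111110110 walk d0:H3→d1:-→d2:-→d3:-→d4:-→d5:-→d6:-→d7:-→d8:H6→d9:-→d10:-→d11:-→d12:-→d13:-→d14:-→d15:-→d16:-→d17:-→d18:-→d19:-→d20:-→d21:-→d22:-→d23:-→d24:H2→d25:- -> H2
  add 222.132.48.0/20 -> H0 at depth 20
  add 21.223.251.0/24 -> H3 at depth 24
  - 222.132.57.69/32 clear@32
  add 222.0.0.0/8 -> H1 at depth 8
  add 21.0.0.0/8 -> H5 at depth 8
  add 192.0.0.0/3 -> H3 at depth 3
  lookup 21.223.251.68: bits 0001010111011111111110110100010 walk d0:H3→d1:-→d2:-→d3:-→d4:-→d5:-→d6:-→d7:-→d8:H5→d9:-→d10:-→d11:-→d12:-→d13:-→d14:-→d15:-→d16:-→d17:-→d18:-→d19:-→d20:-→d21:-→d22:-→d23:-→d24:H3→d25:-→d26:-→d27:-→d28:-→d29:-→d30:-→d31:H0 -> H0
  - 222.132.48.0/20 clear@20
  lookup 21.223.251.68: bits 0001010111011111111110110100010 walk d0:H3→d1:-→d2:-→d3:-→d4:-→d5:-→d6:-→d7:-→d8:H5→d9:-→d10:-→d11:-→d12:-→d13:-→d14:-→d15:-→d16:-→d17:-→d18:-→d19:-→d20:-→d21:-→d22:-→d23:-→d24:H3→d25:-→d26:-→d27:-→d28:-→d29:-→d30:-→d31:H0 -> H0
  add 0.0.0.0/2 -> H6 at depth 2
  add 16.0.0.0/4 -> H2 at depth 4
  lookup 117.140.175.61: bits 0 walk d0:H3→d1:- -> H3
  - 21.223.251.0/24 clear@24
  add 222.132.0.0/16 -> H6 at depth 16
  lookup 222.128.0.50: bits 1101111010000 walk d0:H3→d1:-→d2:-→d3:H3→d4:-→d5:-→d6:-→d7:-→d8:H1→d9:-→d10:H2→d11:-→d12:-→d13:- -> H2

== LOOKUPS ==
["no-route","H0","H2","H2","H0","H0","H3","H2"]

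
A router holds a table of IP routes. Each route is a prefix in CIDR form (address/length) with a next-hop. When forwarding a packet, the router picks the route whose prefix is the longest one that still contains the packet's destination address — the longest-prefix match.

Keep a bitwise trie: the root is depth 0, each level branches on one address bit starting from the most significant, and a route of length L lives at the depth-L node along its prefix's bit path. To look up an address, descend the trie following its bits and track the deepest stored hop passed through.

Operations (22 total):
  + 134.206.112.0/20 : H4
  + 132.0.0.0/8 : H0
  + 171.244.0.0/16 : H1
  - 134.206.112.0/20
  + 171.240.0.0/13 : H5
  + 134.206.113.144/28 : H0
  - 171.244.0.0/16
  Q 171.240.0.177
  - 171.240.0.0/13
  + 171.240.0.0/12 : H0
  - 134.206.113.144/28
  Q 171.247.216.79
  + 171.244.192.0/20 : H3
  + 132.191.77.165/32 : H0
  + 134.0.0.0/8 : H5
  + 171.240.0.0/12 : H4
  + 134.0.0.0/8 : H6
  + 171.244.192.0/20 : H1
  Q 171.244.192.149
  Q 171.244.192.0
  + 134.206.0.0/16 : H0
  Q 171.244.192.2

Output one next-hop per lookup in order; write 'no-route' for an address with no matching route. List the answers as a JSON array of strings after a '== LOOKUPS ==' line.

Apply in order:
  add 134.206.112.0/20 -> H4 at depth 20
  add 132.0.0.0/8 -> H0 at depth 8
  add 171.244.0.0/16 -> H1 at depth 16
  del 134.206.112.0/20 (clear depth 20)
  add 171.240.0.0/13 -> H5 at depth 13
  add 134.206.113.144/28 -> H0 at depth 28
  del 171.244.0.0/16 (clear depth 16)
  Q 171.240.0.177: descend 1010101111110 ; hops seen [H5] ; pick H5
  del 171.240.0.0/13 (clear depth 13)
  add 171.240.0.0/12 -> H0 at depth 12
  del 134.206.113.144/28 (clear depth 28)
  Q 171.247.216.79: descend 10101011111101 ; hops seen [H0] ; pick H0
  add 171.244.192.0/20 -> H3 at depth 20
  add 132.191.77.165/32 -> H0 at depth 32
  add 134.0.0.0/8 -> H5 at depth 8
  add 171.240.0.0/12 -> H4 at depth 12
  add 134.0.0.0/8 -> H6 at depth 8
  add 171.244.192.0/20 -> H1 at depth 20
  Q 171.244.192.149: descend 10101011111101001100 ; hops seen [H4,H1] ; pick H1
  Q 171.244.192.0: descend 10101011111101001100 ; hops seen [H4,H1] ; pick H1
  add 134.206.0.0/16 -> H0 at depth 16
  Q 171.244.192.2: descend 10101011111101001100 ; hops seen [H4,H1] ; pick H1

== LOOKUPS ==
["H5","H0","H1","H1","H1"]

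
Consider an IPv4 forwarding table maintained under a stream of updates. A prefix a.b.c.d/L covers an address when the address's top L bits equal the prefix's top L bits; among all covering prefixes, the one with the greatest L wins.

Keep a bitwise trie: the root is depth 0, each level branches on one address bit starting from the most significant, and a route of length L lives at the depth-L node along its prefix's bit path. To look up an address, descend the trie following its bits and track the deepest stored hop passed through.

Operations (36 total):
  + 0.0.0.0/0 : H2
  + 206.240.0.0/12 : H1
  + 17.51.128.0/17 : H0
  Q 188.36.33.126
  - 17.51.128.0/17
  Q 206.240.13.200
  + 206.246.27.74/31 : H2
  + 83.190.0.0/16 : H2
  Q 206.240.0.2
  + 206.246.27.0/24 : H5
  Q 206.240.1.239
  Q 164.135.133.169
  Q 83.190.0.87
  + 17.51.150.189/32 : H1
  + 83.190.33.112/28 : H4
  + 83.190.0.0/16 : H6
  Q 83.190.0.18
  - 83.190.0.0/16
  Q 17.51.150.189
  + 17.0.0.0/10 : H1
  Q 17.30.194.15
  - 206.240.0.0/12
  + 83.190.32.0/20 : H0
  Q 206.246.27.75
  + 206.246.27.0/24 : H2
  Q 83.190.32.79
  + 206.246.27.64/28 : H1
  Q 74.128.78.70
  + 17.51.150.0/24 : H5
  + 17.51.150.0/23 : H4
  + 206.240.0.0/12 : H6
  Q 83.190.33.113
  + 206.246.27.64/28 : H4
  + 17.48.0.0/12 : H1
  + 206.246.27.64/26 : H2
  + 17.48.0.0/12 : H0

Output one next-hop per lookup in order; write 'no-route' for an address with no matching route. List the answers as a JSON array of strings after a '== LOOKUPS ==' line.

Apply in order:
  + 0.0.0.0/0 (H2) depth=0
  + 206.240.0.0/12 (H1) depth=12
  + 17.51.128.0/17 (H0) depth=17
  Q 188.36.33.126: descend 1 ; hops seen [H2] ; pick H2
  del 17.51.128.0/17 (clear depth 17)
  Q 206.240.13.200: descend 110011101111 ; hops seen [H2,H1] ; pick H1
  + 206.246.27.74/31 (H2) depth=31
  + 83.190.0.0/16 (H2) depth=16
  Q 206.240.0.2: descend 1100111011110 ; hops seen [H2,H1] ; pick H1
  + 206.246.27.0/24 (H5) depth=24
  Q 206.240.1.239: descend 1100111011110 ; hops seen [H2,H1] ; pick H1
  Q 164.135.133.169: descend 1 ; hops seen [H2] ; pick H2
  Q 83.190.0.87: descend 0101001110111110 ; hops seen [H2,H2] ; pick H2
  + 17.51.150.189/32 (H1) depth=32
  + 83.190.33.112/28 (H4) depth=28
  + 83.190.0.0/16 (H6) depth=16
  Q 83.190.0.18: descend 010100111011111000 ; hops seen [H2,H6] ; pick H6
  del 83.190.0.0/16 (clear depth 16)
  Q 17.51.150.189: descend 00010001001100111001011010111101 ; hops seen [H2,H1] ; pick H1
  + 17.0.0.0/10 (H1) depth=10
  Q 17.30.194.15: descend 0001000100 ; hops seen [H2,H1] ; pick H1
  del 206.240.0.0/12 (clear depth 12)
  + 83.190.32.0/20 (H0) depth=20
  Q 206.246.27.75: descend 1100111011110110000110110100101 ; hops seen [H2,H5,H2] ; pick H2
  + 206.246.27.0/24 (H2) depth=24
  Q 83.190.32.79: descend 01010011101111100010000 ; hops seen [H2,H0] ; pick H0
  + 206.246.27.64/28 (H1) depth=28
  Q 74.128.78.70: descend 010 ; hops seen [H2] ; pick H2
  + 17.51.150.0/24 (H5) depth=24
  + 17.51.150.0/23 (H4) depth=23
  + 206.240.0.0/12 (H6) depth=12
  Q 83.190.33.113: descend 0101001110111110001000010111 ; hops seen [H2,H0,H4] ; pick H4
  + 206.246.27.64/28 (H4) depth=28
  + 17.48.0.0/12 (H1) depth=12
  + 206.246.27.64/26 (H2) depth=26
  + 17.48.0.0/12 (H0) depth=12

== LOOKUPS ==
["H2","H1","H1","H1","H2","H2","H6","H1","H1","H2","H0","H2","H4"]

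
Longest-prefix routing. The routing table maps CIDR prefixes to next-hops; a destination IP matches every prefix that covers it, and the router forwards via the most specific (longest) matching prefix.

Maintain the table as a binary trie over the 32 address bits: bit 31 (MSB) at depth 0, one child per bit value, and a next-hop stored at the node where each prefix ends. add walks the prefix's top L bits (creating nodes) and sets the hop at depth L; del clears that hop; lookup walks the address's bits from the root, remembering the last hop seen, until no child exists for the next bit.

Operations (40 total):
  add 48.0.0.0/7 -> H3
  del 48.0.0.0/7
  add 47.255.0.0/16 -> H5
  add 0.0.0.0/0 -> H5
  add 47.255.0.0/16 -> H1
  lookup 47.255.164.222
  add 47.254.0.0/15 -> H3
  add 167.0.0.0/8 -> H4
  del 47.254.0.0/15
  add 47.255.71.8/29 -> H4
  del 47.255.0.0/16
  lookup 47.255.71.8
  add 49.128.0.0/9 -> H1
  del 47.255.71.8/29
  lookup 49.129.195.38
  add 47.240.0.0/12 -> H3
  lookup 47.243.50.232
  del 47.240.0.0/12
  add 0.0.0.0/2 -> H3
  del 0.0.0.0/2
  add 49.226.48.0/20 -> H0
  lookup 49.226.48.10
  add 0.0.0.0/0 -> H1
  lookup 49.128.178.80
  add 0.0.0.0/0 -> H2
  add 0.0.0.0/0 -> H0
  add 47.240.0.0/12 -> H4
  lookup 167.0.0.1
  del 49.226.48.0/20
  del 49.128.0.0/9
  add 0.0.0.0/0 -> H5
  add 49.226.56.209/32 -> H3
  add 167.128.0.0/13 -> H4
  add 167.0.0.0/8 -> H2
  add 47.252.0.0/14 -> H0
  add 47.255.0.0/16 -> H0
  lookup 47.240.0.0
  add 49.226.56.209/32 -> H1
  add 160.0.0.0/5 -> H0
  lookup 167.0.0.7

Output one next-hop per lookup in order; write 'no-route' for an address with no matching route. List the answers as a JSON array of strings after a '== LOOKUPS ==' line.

Trace:
  add 48.0.0.0/7 -> H3 at depth 7
  - 48.0.0.0/7 clear@7
  add 47.255.0.0/16 -> H5 at depth 16
  add 0.0.0.0/0 -> H5 at depth 0
  add 47.255.0.0/16 -> H1 at depth 16
  Q 47.255.164.222: descend 0010111111111111 ; hops seen [H5,H1] ; pick H1
  add 47.254.0.0/15 -> H3 at depth 15
  add 167.0.0.0/8 -> H4 at depth 8
  - 47.254.0.0/15 clear@15
  add 47.255.71.8/29 -> H4 at depth 29
  - 47.255.0.0/16 clear@16
  Q 47.255.71.8: descend 00101111111111110100011100001 ; hops seen [H5,H4] ; pick H4
  add 49.128.0.0/9 -> H1 at depth 9
  - 47.255.71.8/29 clear@29
  Q 49.129.195.38: descend 001100011 ; hops seen [H5,H1] ; pick H1
  add 47.240.0.0/12 -> H3 at depth 12
  Q 47.243.50.232: descend 001011111111 ; hops seen [H5,H3] ; pick H3
  - 47.240.0.0/12 clear@12
  add 0.0.0.0/2 -> H3 at depth 2
  - 0.0.0.0/2 clear@2
  add 49.226.48.0/20 -> H0 at depth 20
  Q 49.226.48.10: descend 00110001111000100011 ; hops seen [H5,H1,H0] ; pick H0
  add 0.0.0.0/0 -> H1 at depth 0
  Q 49.128.178.80: descend 001100011 ; hops seen [H1,H1] ; pick H1
  add 0.0.0.0/0 -> H2 at depth 0
  add 0.0.0.0/0 -> H0 at depth 0
  add 47.240.0.0/12 -> H4 at depth 12
  Q 167.0.0.1: descend 10100111 ; hops seen [H0,H4] ; pick H4
  - 49.226.48.0/20 clear@20
  - 49.128.0.0/9 clear@9
  add 0.0.0.0/0 -> H5 at depth 0
  add 49.226.56.209/32 -> H3 at depth 32
  add 167.128.0.0/13 -> H4 at depth 13
  add 167.0.0.0/8 -> H2 at depth 8
  add 47.252.0.0/14 -> H0 at depth 14
  add 47.255.0.0/16 -> H0 at depth 16
  Q 47.240.0.0: descend 001011111111 ; hops seen [H5,H4] ; pick H4
  add 49.226.56.209/32 -> H1 at depth 32
  add 160.0.0.0/5 -> H0 at depth 5
  Q 167.0.0.7: descend 10100111 ; hops seen [H5,H0,H2] ; pick H2

== LOOKUPS ==
["H1","H4","H1","H3","H0","H1","H4","H4","H2"]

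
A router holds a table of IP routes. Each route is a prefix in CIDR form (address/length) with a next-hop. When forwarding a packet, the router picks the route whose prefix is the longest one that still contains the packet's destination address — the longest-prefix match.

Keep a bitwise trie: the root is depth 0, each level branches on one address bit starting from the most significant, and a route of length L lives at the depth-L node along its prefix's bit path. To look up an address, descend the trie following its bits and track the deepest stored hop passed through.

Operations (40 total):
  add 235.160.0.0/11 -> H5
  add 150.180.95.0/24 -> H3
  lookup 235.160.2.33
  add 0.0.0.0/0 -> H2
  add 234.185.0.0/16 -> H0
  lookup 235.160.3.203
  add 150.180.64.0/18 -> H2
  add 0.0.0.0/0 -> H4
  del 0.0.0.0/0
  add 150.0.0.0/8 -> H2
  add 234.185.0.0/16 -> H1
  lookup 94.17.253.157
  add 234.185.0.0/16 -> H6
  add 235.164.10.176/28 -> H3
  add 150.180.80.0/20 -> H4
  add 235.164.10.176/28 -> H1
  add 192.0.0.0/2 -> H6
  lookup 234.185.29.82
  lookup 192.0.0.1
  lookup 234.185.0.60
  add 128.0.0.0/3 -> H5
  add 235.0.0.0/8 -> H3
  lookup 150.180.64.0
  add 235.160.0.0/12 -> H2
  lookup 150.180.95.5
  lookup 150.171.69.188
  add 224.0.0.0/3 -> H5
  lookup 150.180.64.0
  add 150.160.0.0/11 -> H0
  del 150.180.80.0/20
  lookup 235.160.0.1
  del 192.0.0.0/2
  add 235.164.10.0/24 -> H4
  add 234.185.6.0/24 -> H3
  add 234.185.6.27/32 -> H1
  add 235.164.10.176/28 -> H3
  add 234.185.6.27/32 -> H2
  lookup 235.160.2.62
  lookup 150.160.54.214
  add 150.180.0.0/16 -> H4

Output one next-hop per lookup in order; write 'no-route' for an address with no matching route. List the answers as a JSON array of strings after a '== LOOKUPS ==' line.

Process each operation:
  + 235.160.0.0/11 (H5) depth=11
  + 150.180.95.0/24 (H3) depth=24
  ? 235.160.2.33  path d0:-→d1:-→d2:-→d3:-→d4:-→d5:-→d6:-→d7:-→d8:-→d9:-→d10:-→d11:H5  best=H5
  + 0.0.0.0/0 (H2) depth=0
  + 234.185.0.0/16 (H0) depth=16
  ? 235.160.3.203  path d0:H2→d1:-→d2:-→d3:-→d4:-→d5:-→d6:-→d7:-→d8:-→d9:-→d10:-→d11:H5  best=H5
  + 150.180.64.0/18 (H2) depth=18
  + 0.0.0.0/0 (H4) depth=0
  - 0.0.0.0/0 clear@0
  + 150.0.0.0/8 (H2) depth=8
  + 234.185.0.0/16 (H1) depth=16
  ? 94.17.253.157  path d0:-  best=no-route
  + 234.185.0.0/16 (H6) depth=16
  + 235.164.10.176/28 (H3) depth=28
  + 150.180.80.0/20 (H4) depth=20
  + 235.164.10.176/28 (H1) depth=28
  + 192.0.0.0/2 (H6) depth=2
  ? 234.185.29.82  path d0:-→d1:-→d2:H6→d3:-→d4:-→d5:-→d6:-→d7:-→d8:-→d9:-→d10:-→d11:-→d12:-→d13:-→d14:-→d15:-→d16:H6  best=H6
  ? 192.0.0.1  path d0:-→d1:-→d2:H6  best=H6
  ? 234.185.0.60  path d0:-→d1:-→d2:H6→d3:-→d4:-→d5:-→d6:-→d7:-→d8:-→d9:-→d10:-→d11:-→d12:-→d13:-→d14:-→d15:-→d16:H6  best=H6
  + 128.0.0.0/3 (H5) depth=3
  + 235.0.0.0/8 (H3) depth=8
  ? 150.180.64.0  path d0:-→d1:-→d2:-→d3:H5→d4:-→d5:-→d6:-→d7:-→d8:H2→d9:-→d10:-→d11:-→d12:-→d13:-→d14:-→d15:-→d16:-→d17:-→d18:H2→d19:-  best=H2
  + 235.160.0.0/12 (H2) depth=12
  ? 150.180.95.5  path d0:-→d1:-→d2:-→d3:H5→d4:-→d5:-→d6:-→d7:-→d8:H2→d9:-→d10:-→d11:-→d12:-→d13:-→d14:-→d15:-→d16:-→d17:-→d18:H2→d19:-→d20:H4→d21:-→d22:-→d23:-→d24:H3  best=H3
  ? 150.171.69.188  path d0:-→d1:-→d2:-→d3:H5→d4:-→d5:-→d6:-→d7:-→d8:H2→d9:-→d10:-→d11:-  best=H2
  + 224.0.0.0/3 (H5) depth=3
  ? 150.180.64.0  path d0:-→d1:-→d2:-→d3:H5→d4:-→d5:-→d6:-→d7:-→d8:H2→d9:-→d10:-→d11:-→d12:-→d13:-→d14:-→d15:-→d16:-→d17:-→d18:H2→d19:-  best=H2
  + 150.160.0.0/11 (H0) depth=11
  - 150.180.80.0/20 clear@20
  ? 235.160.0.1  path d0:-→d1:-→d2:H6→d3:H5→d4:-→d5:-→d6:-→d7:-→d8:H3→d9:-→d10:-→d11:H5→d12:H2→d13:-  best=H2
  - 192.0.0.0/2 clear@2
  + 235.164.10.0/24 (H4) depth=24
  + 234.185.6.0/24 (H3) depth=24
  + 234.185.6.27/32 (H1) depth=32
  + 235.164.10.176/28 (H3) depth=28
  + 234.185.6.27/32 (H2) depth=32
  ? 235.160.2.62  path d0:-→d1:-→d2:-→d3:H5→d4:-→d5:-→d6:-→d7:-→d8:H3→d9:-→d10:-→d11:H5→d12:H2→d13:-  best=H2
  ? 150.160.54.214  path d0:-→d1:-→d2:-→d3:H5→d4:-→d5:-→d6:-→d7:-→d8:H2→d9:-→d10:-→d11:H0  best=H0
  + 150.180.0.0/16 (H4) depth=16

== LOOKUPS ==
["H5","H5","no-route","H6","H6","H6","H2","H3","H2","H2","H2","H2","H0"]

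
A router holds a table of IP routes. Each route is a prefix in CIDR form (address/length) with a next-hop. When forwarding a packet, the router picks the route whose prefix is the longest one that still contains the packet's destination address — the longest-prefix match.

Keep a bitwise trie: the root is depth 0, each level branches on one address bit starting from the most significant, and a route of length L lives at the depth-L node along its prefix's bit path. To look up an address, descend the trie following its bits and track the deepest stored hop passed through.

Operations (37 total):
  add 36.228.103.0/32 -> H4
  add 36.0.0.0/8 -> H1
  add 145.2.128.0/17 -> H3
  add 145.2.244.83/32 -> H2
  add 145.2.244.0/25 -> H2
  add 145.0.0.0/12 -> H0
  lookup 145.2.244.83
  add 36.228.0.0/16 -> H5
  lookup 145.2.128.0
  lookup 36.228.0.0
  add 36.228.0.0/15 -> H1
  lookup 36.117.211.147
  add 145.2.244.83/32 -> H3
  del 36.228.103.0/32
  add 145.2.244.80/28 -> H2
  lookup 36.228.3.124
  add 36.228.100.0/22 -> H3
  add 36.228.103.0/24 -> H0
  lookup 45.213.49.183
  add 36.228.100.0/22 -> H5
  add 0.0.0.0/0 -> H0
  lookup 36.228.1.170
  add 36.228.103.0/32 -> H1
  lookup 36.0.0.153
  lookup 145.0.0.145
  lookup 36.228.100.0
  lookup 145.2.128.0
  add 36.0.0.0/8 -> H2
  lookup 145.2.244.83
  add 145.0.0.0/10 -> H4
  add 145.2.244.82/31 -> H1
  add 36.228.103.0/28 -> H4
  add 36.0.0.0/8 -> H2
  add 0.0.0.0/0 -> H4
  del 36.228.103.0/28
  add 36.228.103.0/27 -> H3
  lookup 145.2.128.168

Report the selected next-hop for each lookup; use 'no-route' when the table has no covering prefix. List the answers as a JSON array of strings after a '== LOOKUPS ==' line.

Apply in order:
  add 36.228.103.0/32 -> H4 at depth 32
  add 36.0.0.0/8 -> H1 at depth 8
  add 145.2.128.0/17 -> H3 at depth 17
  add 145.2.244.83/32 -> H2 at depth 32
  add 145.2.244.0/25 -> H2 at depth 25
  add 145.0.0.0/12 -> H0 at depth 12
  Q 145.2.244.83: descend 10010001000000101111010001010011 ; hops seen [H0,H3,H2,H2] ; pick H2
  add 36.228.0.0/16 -> H5 at depth 16
  Q 145.2.128.0: descend 10010001000000101 ; hops seen [H0,H3] ; pick H3
  Q 36.228.0.0: descend 00100100111001000 ; hops seen [H1,H5] ; pick H5
  add 36.228.0.0/15 -> H1 at depth 15
  Q 36.117.211.147: descend 00100100 ; hops seen [H1] ; pick H1
  add 145.2.244.83/32 -> H3 at depth 32
  - 36.228.103.0/32 clear@32
  add 145.2.244.80/28 -> H2 at depth 28
  Q 36.228.3.124: descend 00100100111001000 ; hops seen [H1,H1,H5] ; pick H5
  add 36.228.100.0/22 -> H3 at depth 22
  add 36.228.103.0/24 -> H0 at depth 24
  Q 45.213.49.183: descend 0010 ; hops seen [∅] ; pick no-route
  add 36.228.100.0/22 -> H5 at depth 22
  add 0.0.0.0/0 -> H0 at depth 0
  Q 36.228.1.170: descend 00100100111001000 ; hops seen [H0,H1,H1,H5] ; pick H5
  add 36.228.103.0/32 -> H1 at depth 32
  Q 36.0.0.153: descend 00100100 ; hops seen [H0,H1] ; pick H1
  Q 145.0.0.145: descend 10010001000000 ; hops seen [H0,H0] ; pick H0
  Q 36.228.100.0: descend 0010010011100100011001 ; hops seen [H0,H1,H1,H5,H5] ; pick H5
  Q 145.2.128.0: descend 10010001000000101 ; hops seen [H0,H0,H3] ; pick H3
  add 36.0.0.0/8 -> H2 at depth 8
  Q 145.2.244.83: descend 10010001000000101111010001010011 ; hops seen [H0,H0,H3,H2,H2,H3] ; pick H3
  add 145.0.0.0/10 -> H4 at depth 10
  add 145.2.244.82/31 -> H1 at depth 31
  add 36.228.103.0/28 -> H4 at depth 28
  add 36.0.0.0/8 -> H2 at depth 8
  add 0.0.0.0/0 -> H4 at depth 0
  - 36.228.103.0/28 clear@28
  add 36.228.103.0/27 -> H3 at depth 27
  Q 145.2.128.168: descend 10010001000000101 ; hops seen [H4,H4,H0,H3] ; pick H3

== LOOKUPS ==
["H2","H3","H5","H1","H5","no-route","H5","H1","H0","H5","H3","H3","H3"]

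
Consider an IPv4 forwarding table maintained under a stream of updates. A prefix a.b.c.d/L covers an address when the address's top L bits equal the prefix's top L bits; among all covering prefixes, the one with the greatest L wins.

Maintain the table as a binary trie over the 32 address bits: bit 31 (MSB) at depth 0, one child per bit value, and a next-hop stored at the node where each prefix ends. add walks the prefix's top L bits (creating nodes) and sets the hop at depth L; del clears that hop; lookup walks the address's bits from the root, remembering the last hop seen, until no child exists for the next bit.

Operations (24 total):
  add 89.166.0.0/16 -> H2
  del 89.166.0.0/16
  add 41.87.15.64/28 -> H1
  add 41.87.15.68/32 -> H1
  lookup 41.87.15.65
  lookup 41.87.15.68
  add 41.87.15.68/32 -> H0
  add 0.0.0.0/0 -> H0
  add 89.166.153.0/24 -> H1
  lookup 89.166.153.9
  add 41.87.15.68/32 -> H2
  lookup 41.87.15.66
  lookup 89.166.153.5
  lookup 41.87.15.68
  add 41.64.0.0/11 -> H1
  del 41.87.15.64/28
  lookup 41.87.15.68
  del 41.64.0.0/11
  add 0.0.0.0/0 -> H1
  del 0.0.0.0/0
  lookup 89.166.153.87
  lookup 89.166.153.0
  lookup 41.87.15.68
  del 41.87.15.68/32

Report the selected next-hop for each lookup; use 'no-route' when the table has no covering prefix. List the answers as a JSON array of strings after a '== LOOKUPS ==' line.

Process each operation:
  add 89.166.0.0/16 -> H2 at depth 16
  del 89.166.0.0/16 (clear depth 16)
  add 41.87.15.64/28 -> H1 at depth 28
  add 41.87.15.68/32 -> H1 at depth 32
  Q 41.87.15.65: descend 00101001010101110000111101000 ; hops seen [H1] ; pick H1
  Q 41.87.15.68: descend 00101001010101110000111101000100 ; hops seen [H1,H1] ; pick H1
  add 41.87.15.68/32 -> H0 at depth 32
  add 0.0.0.0/0 -> H0 at depth 0
  add 89.166.153.0/24 -> H1 at depth 24
  Q 89.166.153.9: descend 010110011010011010011001 ; hops seen [H0,H1] ; pick H1
  add 41.87.15.68/32 -> H2 at depth 32
  Q 41.87.15.66: descend 00101001010101110000111101000 ; hops seen [H0,H1] ; pick H1
  Q 89.166.153.5: descend 010110011010011010011001 ; hops seen [H0,H1] ; pick H1
  Q 41.87.15.68: descend 00101001010101110000111101000100 ; hops seen [H0,H1,H2] ; pick H2
  add 41.64.0.0/11 -> H1 at depth 11
  del 41.87.15.64/28 (clear depth 28)
  Q 41.87.15.68: descend 00101001010101110000111101000100 ; hops seen [H0,H1,H2] ; pick H2
  del 41.64.0.0/11 (clear depth 11)
  add 0.0.0.0/0 -> H1 at depth 0
  del 0.0.0.0/0 (clear depth 0)
  Q 89.166.153.87: descend 010110011010011010011001 ; hops seen [H1] ; pick H1
  Q 89.166.153.0: descend 010110011010011010011001 ; hops seen [H1] ; pick H1
  Q 41.87.15.68: descend 00101001010101110000111101000100 ; hops seen [H2] ; pick H2
  del 41.87.15.68/32 (clear depth 32)

== LOOKUPS ==
["H1","H1","H1","H1","H1","H2","H2","H1","H1","H2"]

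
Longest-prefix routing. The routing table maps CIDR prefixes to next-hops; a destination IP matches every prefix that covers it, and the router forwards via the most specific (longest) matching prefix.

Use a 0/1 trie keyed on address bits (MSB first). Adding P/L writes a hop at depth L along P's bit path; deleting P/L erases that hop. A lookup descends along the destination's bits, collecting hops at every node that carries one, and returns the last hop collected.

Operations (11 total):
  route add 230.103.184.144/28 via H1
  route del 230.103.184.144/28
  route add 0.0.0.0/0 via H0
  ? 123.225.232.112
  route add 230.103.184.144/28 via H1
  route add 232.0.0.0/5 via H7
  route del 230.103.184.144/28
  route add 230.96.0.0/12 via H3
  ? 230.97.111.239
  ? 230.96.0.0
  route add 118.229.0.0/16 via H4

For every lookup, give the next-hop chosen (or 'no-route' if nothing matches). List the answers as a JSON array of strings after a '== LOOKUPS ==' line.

Apply in order:
  + 230.103.184.144/28 (H1) depth=28
  - 230.103.184.144/28 clear@28
  + 0.0.0.0/0 (H0) depth=0
  lookup 123.225.232.112: bits ε walk d0:H0 -> H0
  + 230.103.184.144/28 (H1) depth=28
  + 232.0.0.0/5 (H7) depth=5
  - 230.103.184.144/28 clear@28
  + 230.96.0.0/12 (H3) depth=12
  lookup 230.97.111.239: bits 1110011001100 walk d0:H0→d1:-→d2:-→d3:-→d4:-→d5:-→d6:-→d7:-→d8:-→d9:-→d10:-→d11:-→d12:H3→d13:- -> H3
  lookup 230.96.0.0: bits 1110011001100 walk d0:H0→d1:-→d2:-→d3:-→d4:-→d5:-→d6:-→d7:-→d8:-→d9:-→d10:-→d11:-→d12:H3→d13:- -> H3
  + 118.229.0.0/16 (H4) depth=16

== LOOKUPS ==
["H0","H3","H3"]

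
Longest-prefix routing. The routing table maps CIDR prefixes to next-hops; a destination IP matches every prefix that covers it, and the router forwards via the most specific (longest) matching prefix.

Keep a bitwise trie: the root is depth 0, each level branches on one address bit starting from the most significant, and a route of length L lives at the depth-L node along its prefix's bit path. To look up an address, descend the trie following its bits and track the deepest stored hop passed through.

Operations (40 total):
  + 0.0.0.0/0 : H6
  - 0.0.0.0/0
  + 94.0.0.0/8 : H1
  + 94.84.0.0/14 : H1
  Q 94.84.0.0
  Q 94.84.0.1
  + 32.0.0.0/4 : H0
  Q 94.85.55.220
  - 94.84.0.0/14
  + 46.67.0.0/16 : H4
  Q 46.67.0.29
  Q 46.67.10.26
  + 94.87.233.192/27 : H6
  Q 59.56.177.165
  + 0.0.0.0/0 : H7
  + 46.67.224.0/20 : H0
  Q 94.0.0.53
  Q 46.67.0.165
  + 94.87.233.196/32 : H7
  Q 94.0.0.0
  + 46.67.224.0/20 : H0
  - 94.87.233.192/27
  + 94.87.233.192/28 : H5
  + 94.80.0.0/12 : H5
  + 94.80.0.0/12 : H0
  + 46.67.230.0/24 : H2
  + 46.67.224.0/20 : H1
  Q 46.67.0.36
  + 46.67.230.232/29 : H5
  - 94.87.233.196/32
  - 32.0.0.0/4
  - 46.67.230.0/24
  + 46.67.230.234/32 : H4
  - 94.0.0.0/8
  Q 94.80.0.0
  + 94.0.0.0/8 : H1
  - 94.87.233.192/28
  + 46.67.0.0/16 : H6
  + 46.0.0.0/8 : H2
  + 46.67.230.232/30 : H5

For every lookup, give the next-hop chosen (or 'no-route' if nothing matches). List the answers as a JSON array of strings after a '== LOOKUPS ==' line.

Trace:
  + 0.0.0.0/0 (H6) depth=0
  - 0.0.0.0/0 clear@0
  + 94.0.0.0/8 (H1) depth=8
  + 94.84.0.0/14 (H1) depth=14
  lookup 94.84.0.0: bits 01011110010101 walk d0:-→d1:-→d2:-→d3:-→d4:-→d5:-→d6:-→d7:-→d8:H1→d9:-→d10:-→d11:-→d12:-→d13:-→d14:H1 -> H1
  lookup 94.84.0.1: bits 01011110010101 walk d0:-→d1:-→d2:-→d3:-→d4:-→d5:-→d6:-→d7:-→d8:H1→d9:-→d10:-→d11:-→d12:-→d13:-→d14:H1 -> H1
  + 32.0.0.0/4 (H0) depth=4
  lookup 94.85.55.220: bits 01011110010101 walk d0:-→d1:-→d2:-→d3:-→d4:-→d5:-→d6:-→d7:-→d8:H1→d9:-→d10:-→d11:-→d12:-→d13:-→d14:H1 -> H1
  - 94.84.0.0/14 clear@14
  + 46.67.0.0/16 (H4) depth=16
  lookup 46.67.0.29: bits 0010111001000011 walk d0:-→d1:-→d2:-→d3:-→d4:H0→d5:-→d6:-→d7:-→d8:-→d9:-→d10:-→d11:-→d12:-→d13:-→d14:-→d15:-→d16:H4 -> H4
  lookup 46.67.10.26: bits 0010111001000011 walk d0:-→d1:-→d2:-→d3:-→d4:H0→d5:-→d6:-→d7:-→d8:-→d9:-→d10:-→d11:-→d12:-→d13:-→d14:-→d15:-→d16:H4 -> H4
  + 94.87.233.192/27 (H6) depth=27
  lookup 59.56.177.165: bits 001 walk d0:-→d1:-→d2:-→d3:- -> no-route
  + 0.0.0.0/0 (H7) depth=0
  + 46.67.224.0/20 (H0) depth=20
  lookup 94.0.0.53: bits 010111100 walk d0:H7→d1:-→d2:-→d3:-→d4:-→d5:-→d6:-→d7:-→d8:H1→d9:- -> H1
  lookup 46.67.0.165: bits 0010111001000011 walk d0:H7→d1:-→d2:-→d3:-→d4:H0→d5:-→d6:-→d7:-→d8:-→d9:-→d10:-→d11:-→d12:-→d13:-→d14:-→d15:-→d16:H4 -> H4
  + 94.87.233.196/32 (H7) depth=32
  lookup 94.0.0.0: bits 010111100 walk d0:H7→d1:-→d2:-→d3:-→d4:-→d5:-→d6:-→d7:-→d8:H1→d9:- -> H1
  + 46.67.224.0/20 (H0) depth=20
  - 94.87.233.192/27 clear@27
  + 94.87.233.192/28 (H5) depth=28
  + 94.80.0.0/12 (H5) depth=12
  + 94.80.0.0/12 (H0) depth=12
  + 46.67.230.0/24 (H2) depth=24
  + 46.67.224.0/20 (H1) depth=20
  lookup 46.67.0.36: bits 0010111001000011 walk d0:H7→d1:-→d2:-→d3:-→d4:H0→d5:-→d6:-→d7:-→d8:-→d9:-→d10:-→d11:-→d12:-→d13:-→d14:-→d15:-→d16:H4 -> H4
  + 46.67.230.232/29 (H5) depth=29
  - 94.87.233.196/32 clear@32
  - 32.0.0.0/4 clear@4
  - 46.67.230.0/24 clear@24
  + 46.67.230.234/32 (H4) depth=32
  - 94.0.0.0/8 clear@8
  lookup 94.80.0.0: bits 0101111001010 walk d0:H7→d1:-→d2:-→d3:-→d4:-→d5:-→d6:-→d7:-→d8:-→d9:-→d10:-→d11:-→d12:H0→d13:- -> H0
  + 94.0.0.0/8 (H1) depth=8
  - 94.87.233.192/28 clear@28
  + 46.67.0.0/16 (H6) depth=16
  + 46.0.0.0/8 (H2) depth=8
  + 46.67.230.232/30 (H5) depth=30

== LOOKUPS ==
["H1","H1","H1","H4","H4","no-route","H1","H4","H1","H4","H0"]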